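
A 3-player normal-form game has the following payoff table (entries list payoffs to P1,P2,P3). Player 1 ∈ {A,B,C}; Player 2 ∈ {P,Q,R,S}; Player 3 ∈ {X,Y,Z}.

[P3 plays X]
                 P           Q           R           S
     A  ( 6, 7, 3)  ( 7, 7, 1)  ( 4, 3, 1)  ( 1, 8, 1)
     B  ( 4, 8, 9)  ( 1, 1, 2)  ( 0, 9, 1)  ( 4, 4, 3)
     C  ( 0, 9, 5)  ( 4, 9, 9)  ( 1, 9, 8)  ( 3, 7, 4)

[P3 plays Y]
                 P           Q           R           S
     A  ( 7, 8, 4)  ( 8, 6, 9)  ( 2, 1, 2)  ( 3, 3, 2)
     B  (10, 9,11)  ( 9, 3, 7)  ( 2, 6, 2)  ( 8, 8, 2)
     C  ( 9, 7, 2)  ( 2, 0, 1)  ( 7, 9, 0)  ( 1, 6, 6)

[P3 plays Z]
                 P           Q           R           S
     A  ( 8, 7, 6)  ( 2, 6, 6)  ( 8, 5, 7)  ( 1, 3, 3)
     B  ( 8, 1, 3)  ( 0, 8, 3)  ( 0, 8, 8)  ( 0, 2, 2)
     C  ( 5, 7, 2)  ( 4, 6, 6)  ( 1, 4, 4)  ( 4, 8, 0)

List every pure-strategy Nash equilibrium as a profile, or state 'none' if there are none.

(A,P,X): not NE [P2→S gives 8>7; P3→Z gives 6>3]
(A,P,Y): not NE [P1→B gives 10>7; P3→Z gives 6>4]
(A,P,Z): NE
(A,Q,X): not NE [P2→S gives 8>7; P3→Y gives 9>1]
(A,Q,Y): not NE [P1→B gives 9>8; P2→P gives 8>6]
(A,Q,Z): not NE [P1→C gives 4>2; P2→P gives 7>6; P3→Y gives 9>6]
(A,R,X): not NE [P2→S gives 8>3; P3→Z gives 7>1]
(A,R,Y): not NE [P1→C gives 7>2; P2→P gives 8>1; P3→Z gives 7>2]
(A,R,Z): not NE [P2→P gives 7>5]
(A,S,X): not NE [P1→B gives 4>1; P3→Z gives 3>1]
(A,S,Y): not NE [P1→B gives 8>3; P2→P gives 8>3; P3→Z gives 3>2]
(A,S,Z): not NE [P1→C gives 4>1; P2→P gives 7>3]
(B,P,X): not NE [P1→A gives 6>4; P2→R gives 9>8; P3→Y gives 11>9]
(B,P,Y): NE
(B,P,Z): not NE [P2→R gives 8>1; P3→Y gives 11>3]
(B,Q,X): not NE [P1→A gives 7>1; P2→R gives 9>1; P3→Y gives 7>2]
(B,Q,Y): not NE [P2→P gives 9>3]
(B,Q,Z): not NE [P1→C gives 4>0; P3→Y gives 7>3]
(B,R,X): not NE [P1→A gives 4>0; P3→Z gives 8>1]
(B,R,Y): not NE [P1→C gives 7>2; P2→P gives 9>6; P3→Z gives 8>2]
(B,R,Z): not NE [P1→A gives 8>0]
(B,S,X): not NE [P2→R gives 9>4]
(B,S,Y): not NE [P2→P gives 9>8; P3→X gives 3>2]
(B,S,Z): not NE [P1→C gives 4>0; P2→R gives 8>2; P3→X gives 3>2]
(C,P,X): not NE [P1→A gives 6>0]
(C,P,Y): not NE [P1→B gives 10>9; P2→R gives 9>7; P3→X gives 5>2]
(C,P,Z): not NE [P1→B gives 8>5; P2→S gives 8>7; P3→X gives 5>2]
(C,Q,X): not NE [P1→A gives 7>4]
(C,Q,Y): not NE [P1→B gives 9>2; P2→R gives 9>0; P3→X gives 9>1]
(C,Q,Z): not NE [P2→S gives 8>6; P3→X gives 9>6]
(C,R,X): not NE [P1→A gives 4>1]
(C,R,Y): not NE [P3→X gives 8>0]
(C,R,Z): not NE [P1→A gives 8>1; P2→S gives 8>4; P3→X gives 8>4]
(C,S,X): not NE [P1→B gives 4>3; P2→R gives 9>7; P3→Y gives 6>4]
(C,S,Y): not NE [P1→B gives 8>1; P2→R gives 9>6]
(C,S,Z): not NE [P3→Y gives 6>0]

Nash profiles: (A,P,Z), (B,P,Y)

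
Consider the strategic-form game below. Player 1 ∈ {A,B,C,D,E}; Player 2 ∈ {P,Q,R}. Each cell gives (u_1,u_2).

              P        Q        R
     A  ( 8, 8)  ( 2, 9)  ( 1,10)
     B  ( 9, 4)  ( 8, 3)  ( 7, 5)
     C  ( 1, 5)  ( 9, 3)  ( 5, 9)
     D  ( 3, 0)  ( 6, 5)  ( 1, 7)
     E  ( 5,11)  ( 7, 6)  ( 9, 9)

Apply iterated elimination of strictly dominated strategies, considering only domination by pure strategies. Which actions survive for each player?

Remaining: P1:{B,E} P2:{P,R}

P1 drop A (B beats it: P:9>8 Q:8>2 R:7>1)
P1 drop D (B beats it: P:9>3 Q:8>6 R:7>1)
P2 drop Q (P beats it: B:4>3 C:5>3 E:11>6)
P1 drop C (B beats it: P:9>1 R:7>5)
P1→{B,E} P2→{P,R}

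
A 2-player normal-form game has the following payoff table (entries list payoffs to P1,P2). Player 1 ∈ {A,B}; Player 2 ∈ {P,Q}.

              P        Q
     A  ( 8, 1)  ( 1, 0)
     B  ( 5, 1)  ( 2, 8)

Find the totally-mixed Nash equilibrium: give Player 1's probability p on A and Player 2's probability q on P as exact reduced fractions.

(p,q) = (7/8, 1/4)

P1 indiff ⇒ q·8+(1-q)·1 = q·5+(1-q)·2 ⇒ q(3) = (1-q)(1) ⇒ q = 1/4
P2 indiff ⇒ p·1+(1-p)·1 = p·0+(1-p)·8 ⇒ p(1) = (1-p)(7) ⇒ p = 7/8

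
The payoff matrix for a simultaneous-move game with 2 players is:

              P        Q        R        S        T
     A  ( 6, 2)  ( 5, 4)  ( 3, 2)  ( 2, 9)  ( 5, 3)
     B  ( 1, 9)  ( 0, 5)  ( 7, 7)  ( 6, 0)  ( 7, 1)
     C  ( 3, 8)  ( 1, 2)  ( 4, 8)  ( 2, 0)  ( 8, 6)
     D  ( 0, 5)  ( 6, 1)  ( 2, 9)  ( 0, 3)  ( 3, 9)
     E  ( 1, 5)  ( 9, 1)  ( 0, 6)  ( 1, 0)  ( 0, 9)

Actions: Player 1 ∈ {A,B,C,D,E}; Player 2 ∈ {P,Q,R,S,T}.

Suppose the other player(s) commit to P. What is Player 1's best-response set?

P1 best: {A}

u_1(A vs P) = 6
u_1(B vs P) = 1
u_1(C vs P) = 3
u_1(D vs P) = 0
u_1(E vs P) = 1
max payoff 6 at {A}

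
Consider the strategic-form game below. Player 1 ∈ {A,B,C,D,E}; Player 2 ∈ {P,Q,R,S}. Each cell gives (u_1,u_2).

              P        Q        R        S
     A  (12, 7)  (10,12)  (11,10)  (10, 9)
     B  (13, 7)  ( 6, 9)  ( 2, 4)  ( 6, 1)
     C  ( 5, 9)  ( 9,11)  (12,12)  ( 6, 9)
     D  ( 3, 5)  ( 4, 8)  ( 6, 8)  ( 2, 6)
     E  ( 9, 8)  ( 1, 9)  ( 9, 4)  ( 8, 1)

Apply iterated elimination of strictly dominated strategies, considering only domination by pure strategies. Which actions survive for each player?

P1 drop D (A beats it: P:12>3 Q:10>4 R:11>6 S:10>2)
P1 drop E (A beats it: P:12>9 Q:10>1 R:11>9 S:10>8)
P2 drop P (Q beats it: A:12>7 B:9>7 C:11>9)
P1 drop B (A beats it: Q:10>6 R:11>2 S:10>6)
P2 drop S (Q beats it: A:12>9 C:11>9)
P1→{A,C} P2→{Q,R}

Remaining: P1:{A,C} P2:{Q,R}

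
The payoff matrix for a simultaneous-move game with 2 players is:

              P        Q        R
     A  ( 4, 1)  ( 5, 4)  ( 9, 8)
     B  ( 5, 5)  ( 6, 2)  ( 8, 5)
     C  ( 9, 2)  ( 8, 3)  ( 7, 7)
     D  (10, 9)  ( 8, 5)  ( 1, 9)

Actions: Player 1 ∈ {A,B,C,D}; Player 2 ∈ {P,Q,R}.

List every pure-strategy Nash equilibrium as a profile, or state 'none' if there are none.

(A,P): not NE [P1→D gives 10>4; P2→R gives 8>1]
(A,Q): not NE [P1→D gives 8>5; P2→R gives 8>4]
(A,R): NE
(B,P): not NE [P1→D gives 10>5]
(B,Q): not NE [P1→D gives 8>6; P2→R gives 5>2]
(B,R): not NE [P1→A gives 9>8]
(C,P): not NE [P1→D gives 10>9; P2→R gives 7>2]
(C,Q): not NE [P2→R gives 7>3]
(C,R): not NE [P1→A gives 9>7]
(D,P): NE
(D,Q): not NE [P2→R gives 9>5]
(D,R): not NE [P1→A gives 9>1]

PSNE = {(A,R), (D,P)}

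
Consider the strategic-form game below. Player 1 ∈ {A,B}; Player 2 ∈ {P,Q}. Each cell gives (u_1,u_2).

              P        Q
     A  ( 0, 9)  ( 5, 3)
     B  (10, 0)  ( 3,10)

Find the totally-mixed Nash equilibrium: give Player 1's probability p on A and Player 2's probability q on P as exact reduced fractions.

P1 indiff ⇒ q·0+(1-q)·5 = q·10+(1-q)·3 ⇒ q(-10) = (1-q)(-2) ⇒ q = 1/6
P2 indiff ⇒ p·9+(1-p)·0 = p·3+(1-p)·10 ⇒ p(6) = (1-p)(10) ⇒ p = 5/8

P1 mixes 5/8 on A; P2 mixes 1/6 on P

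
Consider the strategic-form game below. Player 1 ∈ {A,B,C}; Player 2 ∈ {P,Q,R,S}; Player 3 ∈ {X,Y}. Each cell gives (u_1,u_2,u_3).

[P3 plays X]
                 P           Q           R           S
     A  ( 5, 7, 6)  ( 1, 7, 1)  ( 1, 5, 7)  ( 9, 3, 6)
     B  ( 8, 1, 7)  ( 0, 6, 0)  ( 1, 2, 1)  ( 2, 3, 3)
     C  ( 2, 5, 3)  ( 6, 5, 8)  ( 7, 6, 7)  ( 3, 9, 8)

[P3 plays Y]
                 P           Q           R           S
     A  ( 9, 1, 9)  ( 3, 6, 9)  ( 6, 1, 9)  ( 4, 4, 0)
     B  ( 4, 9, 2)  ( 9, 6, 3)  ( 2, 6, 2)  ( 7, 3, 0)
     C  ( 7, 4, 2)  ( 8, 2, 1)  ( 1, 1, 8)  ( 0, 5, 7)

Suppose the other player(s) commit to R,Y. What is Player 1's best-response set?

BR_1 = {A}

u_1(A vs R,Y) = 6
u_1(B vs R,Y) = 2
u_1(C vs R,Y) = 1
max payoff 6 at {A}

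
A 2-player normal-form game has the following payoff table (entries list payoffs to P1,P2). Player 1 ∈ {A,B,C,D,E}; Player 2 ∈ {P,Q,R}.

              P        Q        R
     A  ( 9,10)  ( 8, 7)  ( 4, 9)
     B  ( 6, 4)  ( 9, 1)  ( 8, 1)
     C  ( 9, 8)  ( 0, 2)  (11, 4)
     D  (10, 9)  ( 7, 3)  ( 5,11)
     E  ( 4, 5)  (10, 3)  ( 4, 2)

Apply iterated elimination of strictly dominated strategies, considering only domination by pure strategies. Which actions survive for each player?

P2 drop Q (P beats it: A:10>7 B:4>1 C:8>2 D:9>3 E:5>3)
P1 drop A (D beats it: P:10>9 R:5>4)
P1 drop B (C beats it: P:9>6 R:11>8)
P1 drop E (C beats it: P:9>4 R:11>4)
P1→{C,D} P2→{P,R}

Survivors P1:{C,D} P2:{P,R}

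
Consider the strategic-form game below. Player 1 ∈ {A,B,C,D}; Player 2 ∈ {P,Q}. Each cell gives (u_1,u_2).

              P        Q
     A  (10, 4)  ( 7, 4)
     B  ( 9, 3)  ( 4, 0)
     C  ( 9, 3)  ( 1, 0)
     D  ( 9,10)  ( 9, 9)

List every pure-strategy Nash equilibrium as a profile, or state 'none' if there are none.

PSNE = {(A,P)}

(A,P): NE
(A,Q): not NE [P1→D gives 9>7]
(B,P): not NE [P1→A gives 10>9]
(B,Q): not NE [P1→D gives 9>4; P2→P gives 3>0]
(C,P): not NE [P1→A gives 10>9]
(C,Q): not NE [P1→D gives 9>1; P2→P gives 3>0]
(D,P): not NE [P1→A gives 10>9]
(D,Q): not NE [P2→P gives 10>9]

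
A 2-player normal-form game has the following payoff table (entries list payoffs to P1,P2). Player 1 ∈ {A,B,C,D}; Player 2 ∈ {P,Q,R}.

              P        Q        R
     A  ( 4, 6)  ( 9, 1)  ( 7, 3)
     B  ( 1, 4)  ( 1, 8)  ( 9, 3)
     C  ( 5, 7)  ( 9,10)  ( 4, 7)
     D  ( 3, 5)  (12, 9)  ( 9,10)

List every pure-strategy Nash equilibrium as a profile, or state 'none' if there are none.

Nash profiles: (D,R)

(A,P): not NE [P1→C gives 5>4]
(A,Q): not NE [P1→D gives 12>9; P2→P gives 6>1]
(A,R): not NE [P1→D gives 9>7; P2→P gives 6>3]
(B,P): not NE [P1→C gives 5>1; P2→Q gives 8>4]
(B,Q): not NE [P1→D gives 12>1]
(B,R): not NE [P2→Q gives 8>3]
(C,P): not NE [P2→Q gives 10>7]
(C,Q): not NE [P1→D gives 12>9]
(C,R): not NE [P1→D gives 9>4; P2→Q gives 10>7]
(D,P): not NE [P1→C gives 5>3; P2→R gives 10>5]
(D,Q): not NE [P2→R gives 10>9]
(D,R): NE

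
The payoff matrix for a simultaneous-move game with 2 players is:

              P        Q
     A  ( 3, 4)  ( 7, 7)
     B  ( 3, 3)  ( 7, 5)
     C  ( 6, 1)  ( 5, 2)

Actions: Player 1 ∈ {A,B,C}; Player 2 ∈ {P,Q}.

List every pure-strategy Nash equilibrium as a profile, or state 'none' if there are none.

(A,P): not NE [P1→C gives 6>3; P2→Q gives 7>4]
(A,Q): NE
(B,P): not NE [P1→C gives 6>3; P2→Q gives 5>3]
(B,Q): NE
(C,P): not NE [P2→Q gives 2>1]
(C,Q): not NE [P1→B gives 7>5]

NE set: (A,Q), (B,Q)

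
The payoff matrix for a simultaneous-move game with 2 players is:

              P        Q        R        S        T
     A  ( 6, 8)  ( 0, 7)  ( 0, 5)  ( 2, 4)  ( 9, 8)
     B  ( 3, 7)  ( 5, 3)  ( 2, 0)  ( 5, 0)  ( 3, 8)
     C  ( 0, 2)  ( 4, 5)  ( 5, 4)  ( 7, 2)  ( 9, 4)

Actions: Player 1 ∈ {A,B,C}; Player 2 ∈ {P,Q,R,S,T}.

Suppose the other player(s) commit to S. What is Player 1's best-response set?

u_1(A vs S) = 2
u_1(B vs S) = 5
u_1(C vs S) = 7
max payoff 7 at {C}

BR_1 = {C}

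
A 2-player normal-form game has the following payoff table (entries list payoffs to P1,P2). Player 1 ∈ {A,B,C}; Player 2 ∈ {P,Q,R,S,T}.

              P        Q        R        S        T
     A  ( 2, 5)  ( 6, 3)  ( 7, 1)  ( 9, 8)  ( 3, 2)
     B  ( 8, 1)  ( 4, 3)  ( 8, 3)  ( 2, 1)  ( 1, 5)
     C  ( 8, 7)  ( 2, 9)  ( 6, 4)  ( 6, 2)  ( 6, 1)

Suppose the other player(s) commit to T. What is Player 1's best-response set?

u_1(A vs T) = 3
u_1(B vs T) = 1
u_1(C vs T) = 6
max payoff 6 at {C}

BR_1 = {C}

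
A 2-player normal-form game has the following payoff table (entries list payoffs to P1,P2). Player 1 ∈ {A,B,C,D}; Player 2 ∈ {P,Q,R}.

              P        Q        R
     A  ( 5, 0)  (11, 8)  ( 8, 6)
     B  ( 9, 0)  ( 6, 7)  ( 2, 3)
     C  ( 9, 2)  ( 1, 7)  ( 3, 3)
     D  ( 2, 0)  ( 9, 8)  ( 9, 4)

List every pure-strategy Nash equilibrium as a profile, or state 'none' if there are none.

Nash profiles: (A,Q)

(A,P): not NE [P1→C gives 9>5; P2→Q gives 8>0]
(A,Q): NE
(A,R): not NE [P1→D gives 9>8; P2→Q gives 8>6]
(B,P): not NE [P2→Q gives 7>0]
(B,Q): not NE [P1→A gives 11>6]
(B,R): not NE [P1→D gives 9>2; P2→Q gives 7>3]
(C,P): not NE [P2→Q gives 7>2]
(C,Q): not NE [P1→A gives 11>1]
(C,R): not NE [P1→D gives 9>3; P2→Q gives 7>3]
(D,P): not NE [P1→C gives 9>2; P2→Q gives 8>0]
(D,Q): not NE [P1→A gives 11>9]
(D,R): not NE [P2→Q gives 8>4]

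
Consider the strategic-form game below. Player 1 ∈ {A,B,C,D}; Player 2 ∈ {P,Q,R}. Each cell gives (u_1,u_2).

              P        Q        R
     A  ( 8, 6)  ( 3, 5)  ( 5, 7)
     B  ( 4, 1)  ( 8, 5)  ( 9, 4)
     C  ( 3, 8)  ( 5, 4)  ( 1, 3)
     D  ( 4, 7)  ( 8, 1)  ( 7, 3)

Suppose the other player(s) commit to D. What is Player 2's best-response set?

P2 best: {P}

u_2(P vs D) = 7
u_2(Q vs D) = 1
u_2(R vs D) = 3
max payoff 7 at {P}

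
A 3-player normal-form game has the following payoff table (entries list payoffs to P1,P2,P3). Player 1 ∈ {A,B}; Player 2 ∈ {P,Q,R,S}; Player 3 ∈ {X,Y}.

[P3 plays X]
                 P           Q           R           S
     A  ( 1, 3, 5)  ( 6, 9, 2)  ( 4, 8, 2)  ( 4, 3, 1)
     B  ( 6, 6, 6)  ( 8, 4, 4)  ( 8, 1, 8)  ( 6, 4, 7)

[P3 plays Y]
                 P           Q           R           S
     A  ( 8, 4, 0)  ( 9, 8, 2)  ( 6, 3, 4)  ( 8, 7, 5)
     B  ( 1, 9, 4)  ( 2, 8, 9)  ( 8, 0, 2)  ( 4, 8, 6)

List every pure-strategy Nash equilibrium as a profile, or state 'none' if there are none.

PSNE = {(A,Q,Y), (B,P,X)}

(A,P,X): not NE [P1→B gives 6>1; P2→Q gives 9>3]
(A,P,Y): not NE [P2→Q gives 8>4; P3→X gives 5>0]
(A,Q,X): not NE [P1→B gives 8>6]
(A,Q,Y): NE
(A,R,X): not NE [P1→B gives 8>4; P2→Q gives 9>8; P3→Y gives 4>2]
(A,R,Y): not NE [P1→B gives 8>6; P2→Q gives 8>3]
(A,S,X): not NE [P1→B gives 6>4; P2→Q gives 9>3; P3→Y gives 5>1]
(A,S,Y): not NE [P2→Q gives 8>7]
(B,P,X): NE
(B,P,Y): not NE [P1→A gives 8>1; P3→X gives 6>4]
(B,Q,X): not NE [P2→P gives 6>4; P3→Y gives 9>4]
(B,Q,Y): not NE [P1→A gives 9>2; P2→P gives 9>8]
(B,R,X): not NE [P2→P gives 6>1]
(B,R,Y): not NE [P2→P gives 9>0; P3→X gives 8>2]
(B,S,X): not NE [P2→P gives 6>4]
(B,S,Y): not NE [P1→A gives 8>4; P2→P gives 9>8; P3→X gives 7>6]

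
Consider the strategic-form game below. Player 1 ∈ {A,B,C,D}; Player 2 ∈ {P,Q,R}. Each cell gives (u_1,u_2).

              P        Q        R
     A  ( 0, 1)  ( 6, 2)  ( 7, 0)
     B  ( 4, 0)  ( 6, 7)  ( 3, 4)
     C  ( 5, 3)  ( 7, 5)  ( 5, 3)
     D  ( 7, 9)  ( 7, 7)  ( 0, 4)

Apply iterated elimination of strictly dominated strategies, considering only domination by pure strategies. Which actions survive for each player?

IESDS → P1:{C,D} P2:{P,Q}

P1 drop B (C beats it: P:5>4 Q:7>6 R:5>3)
P2 drop R (Q beats it: A:2>0 C:5>3 D:7>4)
P1 drop A (C beats it: P:5>0 Q:7>6)
P1→{C,D} P2→{P,Q}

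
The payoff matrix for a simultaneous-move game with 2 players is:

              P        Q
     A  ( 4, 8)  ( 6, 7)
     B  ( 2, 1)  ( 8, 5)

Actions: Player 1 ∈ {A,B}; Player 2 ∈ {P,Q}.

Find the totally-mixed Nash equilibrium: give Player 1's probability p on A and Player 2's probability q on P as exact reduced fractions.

p=4/5, q=1/2

P1 indiff ⇒ q·4+(1-q)·6 = q·2+(1-q)·8 ⇒ q(2) = (1-q)(2) ⇒ q = 1/2
P2 indiff ⇒ p·8+(1-p)·1 = p·7+(1-p)·5 ⇒ p(1) = (1-p)(4) ⇒ p = 4/5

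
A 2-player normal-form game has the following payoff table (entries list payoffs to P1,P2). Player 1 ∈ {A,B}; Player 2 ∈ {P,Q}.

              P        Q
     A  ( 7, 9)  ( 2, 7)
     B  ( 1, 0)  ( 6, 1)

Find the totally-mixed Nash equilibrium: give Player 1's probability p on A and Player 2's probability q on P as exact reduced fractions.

P1 indiff ⇒ q·7+(1-q)·2 = q·1+(1-q)·6 ⇒ q(6) = (1-q)(4) ⇒ q = 2/5
P2 indiff ⇒ p·9+(1-p)·0 = p·7+(1-p)·1 ⇒ p(2) = (1-p)(1) ⇒ p = 1/3

(p,q) = (1/3, 2/5)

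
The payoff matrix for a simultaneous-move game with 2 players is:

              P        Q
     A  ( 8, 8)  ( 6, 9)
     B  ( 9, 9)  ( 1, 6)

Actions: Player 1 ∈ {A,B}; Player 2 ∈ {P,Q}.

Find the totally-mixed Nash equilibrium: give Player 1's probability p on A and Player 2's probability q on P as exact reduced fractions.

P1 indiff ⇒ q·8+(1-q)·6 = q·9+(1-q)·1 ⇒ q(-1) = (1-q)(-5) ⇒ q = 5/6
P2 indiff ⇒ p·8+(1-p)·9 = p·9+(1-p)·6 ⇒ p(-1) = (1-p)(-3) ⇒ p = 3/4

P1 mixes 3/4 on A; P2 mixes 5/6 on P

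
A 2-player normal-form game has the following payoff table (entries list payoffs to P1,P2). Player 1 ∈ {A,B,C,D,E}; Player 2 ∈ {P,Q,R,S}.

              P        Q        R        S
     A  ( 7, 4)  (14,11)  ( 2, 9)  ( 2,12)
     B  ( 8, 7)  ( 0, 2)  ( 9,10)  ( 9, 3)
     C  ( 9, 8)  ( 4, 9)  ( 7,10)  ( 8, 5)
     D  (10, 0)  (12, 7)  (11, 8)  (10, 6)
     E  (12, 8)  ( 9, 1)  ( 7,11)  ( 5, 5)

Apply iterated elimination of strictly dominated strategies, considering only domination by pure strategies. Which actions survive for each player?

Remaining: P1:{A,D} P2:{Q,R,S}

P1 drop B (D beats it: P:10>8 Q:12>0 R:11>9 S:10>9)
P1 drop C (D beats it: P:10>9 Q:12>4 R:11>7 S:10>8)
P2 drop P (R beats it: A:9>4 D:8>0 E:11>8)
P1 drop E (D beats it: Q:12>9 R:11>7 S:10>5)
P1→{A,D} P2→{Q,R,S}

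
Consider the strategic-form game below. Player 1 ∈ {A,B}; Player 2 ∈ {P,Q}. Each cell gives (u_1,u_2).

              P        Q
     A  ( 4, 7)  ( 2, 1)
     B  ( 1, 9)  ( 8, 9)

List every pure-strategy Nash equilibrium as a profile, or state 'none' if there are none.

(A,P): NE
(A,Q): not NE [P1→B gives 8>2; P2→P gives 7>1]
(B,P): not NE [P1→A gives 4>1]
(B,Q): NE

PSNE = {(A,P), (B,Q)}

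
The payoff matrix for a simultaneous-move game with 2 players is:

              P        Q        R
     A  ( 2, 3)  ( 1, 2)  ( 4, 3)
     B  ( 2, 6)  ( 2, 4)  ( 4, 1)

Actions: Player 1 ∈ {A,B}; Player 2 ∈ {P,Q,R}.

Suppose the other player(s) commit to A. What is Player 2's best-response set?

u_2(P vs A) = 3
u_2(Q vs A) = 2
u_2(R vs A) = 3
max payoff 3 at {P,R}

argmax u_2 = {P,R}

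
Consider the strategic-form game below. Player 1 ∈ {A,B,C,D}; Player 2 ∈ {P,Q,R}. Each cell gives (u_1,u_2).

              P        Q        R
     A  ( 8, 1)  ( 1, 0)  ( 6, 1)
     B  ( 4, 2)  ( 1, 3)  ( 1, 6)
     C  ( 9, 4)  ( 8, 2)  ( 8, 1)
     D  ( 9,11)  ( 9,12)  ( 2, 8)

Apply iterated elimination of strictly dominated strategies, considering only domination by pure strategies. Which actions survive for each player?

IESDS → P1:{C,D} P2:{P,Q}

P1 drop A (C beats it: P:9>8 Q:8>1 R:8>6)
P1 drop B (C beats it: P:9>4 Q:8>1 R:8>1)
P2 drop R (P beats it: C:4>1 D:11>8)
P1→{C,D} P2→{P,Q}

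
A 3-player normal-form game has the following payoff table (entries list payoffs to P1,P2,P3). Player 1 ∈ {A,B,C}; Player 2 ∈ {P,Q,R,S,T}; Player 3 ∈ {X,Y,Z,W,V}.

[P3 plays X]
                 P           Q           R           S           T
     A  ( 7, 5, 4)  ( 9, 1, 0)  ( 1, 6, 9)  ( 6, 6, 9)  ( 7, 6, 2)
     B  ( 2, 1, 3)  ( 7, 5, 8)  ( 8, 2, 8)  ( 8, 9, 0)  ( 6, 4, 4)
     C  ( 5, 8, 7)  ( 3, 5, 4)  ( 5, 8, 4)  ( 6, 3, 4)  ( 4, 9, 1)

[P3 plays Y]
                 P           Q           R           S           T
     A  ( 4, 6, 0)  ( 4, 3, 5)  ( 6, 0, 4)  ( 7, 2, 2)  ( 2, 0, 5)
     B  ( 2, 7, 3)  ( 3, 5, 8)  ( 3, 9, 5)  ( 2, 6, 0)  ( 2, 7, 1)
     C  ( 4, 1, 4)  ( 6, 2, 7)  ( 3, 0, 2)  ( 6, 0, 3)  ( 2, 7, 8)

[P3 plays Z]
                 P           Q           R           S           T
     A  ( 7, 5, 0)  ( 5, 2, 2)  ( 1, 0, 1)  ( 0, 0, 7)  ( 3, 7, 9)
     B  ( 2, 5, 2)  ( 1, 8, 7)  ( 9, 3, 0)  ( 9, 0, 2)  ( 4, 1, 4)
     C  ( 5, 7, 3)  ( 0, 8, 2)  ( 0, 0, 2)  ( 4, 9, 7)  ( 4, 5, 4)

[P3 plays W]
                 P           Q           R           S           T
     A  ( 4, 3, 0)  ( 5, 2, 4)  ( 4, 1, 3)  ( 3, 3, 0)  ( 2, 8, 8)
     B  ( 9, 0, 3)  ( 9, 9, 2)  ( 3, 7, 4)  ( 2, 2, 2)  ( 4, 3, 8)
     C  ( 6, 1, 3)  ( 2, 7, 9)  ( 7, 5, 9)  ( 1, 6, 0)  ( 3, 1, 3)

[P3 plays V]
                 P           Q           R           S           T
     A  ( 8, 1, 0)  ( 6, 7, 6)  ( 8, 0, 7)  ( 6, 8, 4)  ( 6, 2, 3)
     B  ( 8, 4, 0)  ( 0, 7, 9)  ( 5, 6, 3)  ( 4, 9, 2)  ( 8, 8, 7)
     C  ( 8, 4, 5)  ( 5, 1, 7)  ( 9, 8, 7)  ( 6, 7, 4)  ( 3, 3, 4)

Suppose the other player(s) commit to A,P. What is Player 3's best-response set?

u_3(X vs A,P) = 4
u_3(Y vs A,P) = 0
u_3(Z vs A,P) = 0
u_3(W vs A,P) = 0
u_3(V vs A,P) = 0
max payoff 4 at {X}

argmax u_3 = {X}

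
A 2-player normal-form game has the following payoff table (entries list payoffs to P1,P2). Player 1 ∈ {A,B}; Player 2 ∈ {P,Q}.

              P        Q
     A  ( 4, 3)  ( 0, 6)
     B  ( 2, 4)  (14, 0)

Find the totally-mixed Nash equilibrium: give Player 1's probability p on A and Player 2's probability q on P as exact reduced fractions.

P1 indiff ⇒ q·4+(1-q)·0 = q·2+(1-q)·14 ⇒ q(2) = (1-q)(14) ⇒ q = 7/8
P2 indiff ⇒ p·3+(1-p)·4 = p·6+(1-p)·0 ⇒ p(-3) = (1-p)(-4) ⇒ p = 4/7

P1 mixes 4/7 on A; P2 mixes 7/8 on P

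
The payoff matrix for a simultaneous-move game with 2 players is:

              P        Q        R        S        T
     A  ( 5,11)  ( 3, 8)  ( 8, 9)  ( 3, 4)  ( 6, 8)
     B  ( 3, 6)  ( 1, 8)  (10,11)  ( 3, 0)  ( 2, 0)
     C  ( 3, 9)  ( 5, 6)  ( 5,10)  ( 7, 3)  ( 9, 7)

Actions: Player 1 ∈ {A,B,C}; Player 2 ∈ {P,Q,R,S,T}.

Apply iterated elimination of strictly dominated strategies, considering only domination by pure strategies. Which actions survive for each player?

IESDS → P1:{A,B} P2:{P,R}

P2 drop Q (R beats it: A:9>8 B:11>8 C:10>6)
P2 drop S (P beats it: A:11>4 B:6>0 C:9>3)
P2 drop T (P beats it: A:11>8 B:6>0 C:9>7)
P1 drop C (A beats it: P:5>3 R:8>5)
P1→{A,B} P2→{P,R}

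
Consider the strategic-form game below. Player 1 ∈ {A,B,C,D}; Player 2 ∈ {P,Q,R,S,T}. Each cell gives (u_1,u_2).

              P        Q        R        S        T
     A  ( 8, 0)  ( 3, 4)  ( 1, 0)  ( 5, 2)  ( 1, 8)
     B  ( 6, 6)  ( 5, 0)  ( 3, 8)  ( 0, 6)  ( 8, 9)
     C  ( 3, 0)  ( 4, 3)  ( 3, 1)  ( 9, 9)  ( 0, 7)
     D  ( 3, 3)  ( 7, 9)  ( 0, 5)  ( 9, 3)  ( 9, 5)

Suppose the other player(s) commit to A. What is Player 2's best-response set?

u_2(P vs A) = 0
u_2(Q vs A) = 4
u_2(R vs A) = 0
u_2(S vs A) = 2
u_2(T vs A) = 8
max payoff 8 at {T}

argmax u_2 = {T}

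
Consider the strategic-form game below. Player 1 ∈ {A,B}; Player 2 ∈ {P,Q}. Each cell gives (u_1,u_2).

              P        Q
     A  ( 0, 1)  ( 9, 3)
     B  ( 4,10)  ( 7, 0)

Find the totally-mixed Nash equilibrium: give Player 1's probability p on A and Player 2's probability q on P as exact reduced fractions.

(p,q) = (5/6, 1/3)

P1 indiff ⇒ q·0+(1-q)·9 = q·4+(1-q)·7 ⇒ q(-4) = (1-q)(-2) ⇒ q = 1/3
P2 indiff ⇒ p·1+(1-p)·10 = p·3+(1-p)·0 ⇒ p(-2) = (1-p)(-10) ⇒ p = 5/6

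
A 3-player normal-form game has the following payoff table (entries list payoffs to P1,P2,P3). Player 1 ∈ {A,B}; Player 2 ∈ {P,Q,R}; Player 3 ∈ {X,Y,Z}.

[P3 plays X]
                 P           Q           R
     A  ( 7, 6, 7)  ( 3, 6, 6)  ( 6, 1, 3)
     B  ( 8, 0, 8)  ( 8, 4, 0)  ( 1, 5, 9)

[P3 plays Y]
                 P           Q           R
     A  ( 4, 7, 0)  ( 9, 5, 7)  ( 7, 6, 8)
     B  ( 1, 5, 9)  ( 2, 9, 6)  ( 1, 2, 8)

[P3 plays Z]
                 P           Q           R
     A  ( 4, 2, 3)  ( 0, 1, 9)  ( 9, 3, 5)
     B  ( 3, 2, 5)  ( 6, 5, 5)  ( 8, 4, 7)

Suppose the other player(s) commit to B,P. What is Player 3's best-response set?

u_3(X vs B,P) = 8
u_3(Y vs B,P) = 9
u_3(Z vs B,P) = 5
max payoff 9 at {Y}

P3 best: {Y}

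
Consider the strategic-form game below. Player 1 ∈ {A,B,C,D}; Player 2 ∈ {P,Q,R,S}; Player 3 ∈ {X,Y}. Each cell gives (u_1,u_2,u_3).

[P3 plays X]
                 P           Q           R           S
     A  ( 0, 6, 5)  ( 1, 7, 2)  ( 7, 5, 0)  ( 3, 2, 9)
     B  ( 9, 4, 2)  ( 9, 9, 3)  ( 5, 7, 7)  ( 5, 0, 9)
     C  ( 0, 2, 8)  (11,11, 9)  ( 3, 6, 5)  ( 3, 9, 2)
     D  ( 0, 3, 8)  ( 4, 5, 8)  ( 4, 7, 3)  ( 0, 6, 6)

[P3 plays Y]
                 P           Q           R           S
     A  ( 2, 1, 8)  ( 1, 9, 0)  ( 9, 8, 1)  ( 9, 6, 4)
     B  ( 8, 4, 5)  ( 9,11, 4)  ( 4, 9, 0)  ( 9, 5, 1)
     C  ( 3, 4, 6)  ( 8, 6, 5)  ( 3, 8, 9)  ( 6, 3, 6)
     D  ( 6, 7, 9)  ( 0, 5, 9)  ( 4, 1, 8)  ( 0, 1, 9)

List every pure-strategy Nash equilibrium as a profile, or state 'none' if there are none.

(A,P,X): not NE [P1→B gives 9>0; P2→Q gives 7>6; P3→Y gives 8>5]
(A,P,Y): not NE [P1→B gives 8>2; P2→Q gives 9>1]
(A,Q,X): not NE [P1→C gives 11>1]
(A,Q,Y): not NE [P1→B gives 9>1; P3→X gives 2>0]
(A,R,X): not NE [P2→Q gives 7>5; P3→Y gives 1>0]
(A,R,Y): not NE [P2→Q gives 9>8]
(A,S,X): not NE [P1→B gives 5>3; P2→Q gives 7>2]
(A,S,Y): not NE [P2→Q gives 9>6; P3→X gives 9>4]
(B,P,X): not NE [P2→Q gives 9>4; P3→Y gives 5>2]
(B,P,Y): not NE [P2→Q gives 11>4]
(B,Q,X): not NE [P1→C gives 11>9; P3→Y gives 4>3]
(B,Q,Y): NE
(B,R,X): not NE [P1→A gives 7>5; P2→Q gives 9>7]
(B,R,Y): not NE [P1→A gives 9>4; P2→Q gives 11>9; P3→X gives 7>0]
(B,S,X): not NE [P2→Q gives 9>0]
(B,S,Y): not NE [P2→Q gives 11>5; P3→X gives 9>1]
(C,P,X): not NE [P1→B gives 9>0; P2→Q gives 11>2]
(C,P,Y): not NE [P1→B gives 8>3; P2→R gives 8>4; P3→X gives 8>6]
(C,Q,X): NE
(C,Q,Y): not NE [P1→B gives 9>8; P2→R gives 8>6; P3→X gives 9>5]
(C,R,X): not NE [P1→A gives 7>3; P2→Q gives 11>6; P3→Y gives 9>5]
(C,R,Y): not NE [P1→A gives 9>3]
(C,S,X): not NE [P1→B gives 5>3; P2→Q gives 11>9; P3→Y gives 6>2]
(C,S,Y): not NE [P1→B gives 9>6; P2→R gives 8>3]
(D,P,X): not NE [P1→B gives 9>0; P2→R gives 7>3; P3→Y gives 9>8]
(D,P,Y): not NE [P1→B gives 8>6]
(D,Q,X): not NE [P1→C gives 11>4; P2→R gives 7>5; P3→Y gives 9>8]
(D,Q,Y): not NE [P1→B gives 9>0; P2→P gives 7>5]
(D,R,X): not NE [P1→A gives 7>4; P3→Y gives 8>3]
(D,R,Y): not NE [P1→A gives 9>4; P2→P gives 7>1]
(D,S,X): not NE [P1→B gives 5>0; P2→R gives 7>6; P3→Y gives 9>6]
(D,S,Y): not NE [P1→B gives 9>0; P2→P gives 7>1]

Nash profiles: (B,Q,Y), (C,Q,X)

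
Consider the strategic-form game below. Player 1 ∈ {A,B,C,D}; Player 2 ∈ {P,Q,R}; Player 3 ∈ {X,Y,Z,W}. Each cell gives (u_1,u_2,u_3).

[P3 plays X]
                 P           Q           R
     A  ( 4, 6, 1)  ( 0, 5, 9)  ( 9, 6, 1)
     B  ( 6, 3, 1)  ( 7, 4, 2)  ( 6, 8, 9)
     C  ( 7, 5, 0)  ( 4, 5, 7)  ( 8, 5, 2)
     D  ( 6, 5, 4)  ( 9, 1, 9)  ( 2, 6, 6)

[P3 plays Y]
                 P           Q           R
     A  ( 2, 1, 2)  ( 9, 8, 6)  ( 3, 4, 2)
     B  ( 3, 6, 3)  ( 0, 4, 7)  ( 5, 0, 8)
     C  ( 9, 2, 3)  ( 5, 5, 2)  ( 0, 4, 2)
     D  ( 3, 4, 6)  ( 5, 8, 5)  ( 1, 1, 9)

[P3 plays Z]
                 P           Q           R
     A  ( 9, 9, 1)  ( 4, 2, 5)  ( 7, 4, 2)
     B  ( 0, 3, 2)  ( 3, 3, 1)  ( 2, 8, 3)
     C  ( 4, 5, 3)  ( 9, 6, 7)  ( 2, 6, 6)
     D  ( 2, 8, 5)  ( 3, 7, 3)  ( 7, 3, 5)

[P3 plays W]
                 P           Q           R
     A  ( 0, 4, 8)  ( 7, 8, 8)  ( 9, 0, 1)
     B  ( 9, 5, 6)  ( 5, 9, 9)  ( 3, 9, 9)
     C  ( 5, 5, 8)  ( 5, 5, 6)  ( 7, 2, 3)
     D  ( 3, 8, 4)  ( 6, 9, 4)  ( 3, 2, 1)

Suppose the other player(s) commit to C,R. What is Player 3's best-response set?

P3 best: {Z}

u_3(X vs C,R) = 2
u_3(Y vs C,R) = 2
u_3(Z vs C,R) = 6
u_3(W vs C,R) = 3
max payoff 6 at {Z}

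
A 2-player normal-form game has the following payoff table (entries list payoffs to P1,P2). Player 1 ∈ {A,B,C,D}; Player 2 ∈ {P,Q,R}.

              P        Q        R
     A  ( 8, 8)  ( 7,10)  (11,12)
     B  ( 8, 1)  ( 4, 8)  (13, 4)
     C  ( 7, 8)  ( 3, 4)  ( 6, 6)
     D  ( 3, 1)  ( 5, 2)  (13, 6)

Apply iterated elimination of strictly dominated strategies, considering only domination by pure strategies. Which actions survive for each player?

Survivors P1:{A,B,D} P2:{Q,R}

P1 drop C (A beats it: P:8>7 Q:7>3 R:11>6)
P2 drop P (Q beats it: A:10>8 B:8>1 D:2>1)
P1→{A,B,D} P2→{Q,R}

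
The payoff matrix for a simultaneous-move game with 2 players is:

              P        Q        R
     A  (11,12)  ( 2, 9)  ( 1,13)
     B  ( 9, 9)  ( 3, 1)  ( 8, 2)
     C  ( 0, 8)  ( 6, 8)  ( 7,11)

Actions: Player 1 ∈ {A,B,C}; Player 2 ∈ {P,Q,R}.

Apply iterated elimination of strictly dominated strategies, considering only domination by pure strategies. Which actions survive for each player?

Remaining: P1:{A,B} P2:{P,R}

P2 drop Q (R beats it: A:13>9 B:2>1 C:11>8)
P1 drop C (B beats it: P:9>0 R:8>7)
P1→{A,B} P2→{P,R}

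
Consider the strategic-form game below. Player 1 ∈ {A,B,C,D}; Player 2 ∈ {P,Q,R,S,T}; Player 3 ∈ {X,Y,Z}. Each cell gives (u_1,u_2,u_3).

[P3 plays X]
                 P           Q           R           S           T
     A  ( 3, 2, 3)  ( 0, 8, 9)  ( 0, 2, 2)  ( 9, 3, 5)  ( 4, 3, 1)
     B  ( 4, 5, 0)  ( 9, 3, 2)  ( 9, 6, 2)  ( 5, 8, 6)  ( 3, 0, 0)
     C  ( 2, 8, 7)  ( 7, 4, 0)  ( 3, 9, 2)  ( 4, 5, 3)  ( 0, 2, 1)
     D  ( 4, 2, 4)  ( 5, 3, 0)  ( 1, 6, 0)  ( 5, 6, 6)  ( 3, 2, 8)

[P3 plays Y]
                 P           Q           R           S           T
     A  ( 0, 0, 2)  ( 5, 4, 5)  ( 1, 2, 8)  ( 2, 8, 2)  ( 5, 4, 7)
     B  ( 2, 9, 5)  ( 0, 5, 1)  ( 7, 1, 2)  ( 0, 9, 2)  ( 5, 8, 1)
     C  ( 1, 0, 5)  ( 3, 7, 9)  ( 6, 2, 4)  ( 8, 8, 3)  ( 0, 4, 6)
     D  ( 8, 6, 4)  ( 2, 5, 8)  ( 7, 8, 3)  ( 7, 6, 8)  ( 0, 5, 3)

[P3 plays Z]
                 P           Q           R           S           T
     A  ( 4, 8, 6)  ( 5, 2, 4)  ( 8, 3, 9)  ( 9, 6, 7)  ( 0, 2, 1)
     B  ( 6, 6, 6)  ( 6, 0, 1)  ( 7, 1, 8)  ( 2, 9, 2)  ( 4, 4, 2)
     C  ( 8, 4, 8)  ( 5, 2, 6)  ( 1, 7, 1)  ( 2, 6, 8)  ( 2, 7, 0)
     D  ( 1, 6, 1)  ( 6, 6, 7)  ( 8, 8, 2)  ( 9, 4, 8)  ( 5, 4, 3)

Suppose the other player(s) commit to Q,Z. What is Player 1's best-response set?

P1 best: {B,D}

u_1(A vs Q,Z) = 5
u_1(B vs Q,Z) = 6
u_1(C vs Q,Z) = 5
u_1(D vs Q,Z) = 6
max payoff 6 at {B,D}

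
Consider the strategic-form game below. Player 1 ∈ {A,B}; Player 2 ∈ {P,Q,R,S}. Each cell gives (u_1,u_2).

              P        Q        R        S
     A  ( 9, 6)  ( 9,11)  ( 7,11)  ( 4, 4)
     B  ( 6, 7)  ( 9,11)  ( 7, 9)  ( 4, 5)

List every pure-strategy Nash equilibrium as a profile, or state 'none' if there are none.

(A,P): not NE [P2→R gives 11>6]
(A,Q): NE
(A,R): NE
(A,S): not NE [P2→R gives 11>4]
(B,P): not NE [P1→A gives 9>6; P2→Q gives 11>7]
(B,Q): NE
(B,R): not NE [P2→Q gives 11>9]
(B,S): not NE [P2→Q gives 11>5]

NE set: (A,Q), (A,R), (B,Q)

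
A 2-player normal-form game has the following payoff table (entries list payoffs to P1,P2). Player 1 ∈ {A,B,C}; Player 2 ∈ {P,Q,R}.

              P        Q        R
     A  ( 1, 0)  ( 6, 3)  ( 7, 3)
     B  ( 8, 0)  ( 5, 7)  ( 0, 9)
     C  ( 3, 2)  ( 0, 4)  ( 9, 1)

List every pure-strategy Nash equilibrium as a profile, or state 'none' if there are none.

(A,P): not NE [P1→B gives 8>1; P2→R gives 3>0]
(A,Q): NE
(A,R): not NE [P1→C gives 9>7]
(B,P): not NE [P2→R gives 9>0]
(B,Q): not NE [P1→A gives 6>5; P2→R gives 9>7]
(B,R): not NE [P1→C gives 9>0]
(C,P): not NE [P1→B gives 8>3; P2→Q gives 4>2]
(C,Q): not NE [P1→A gives 6>0]
(C,R): not NE [P2→Q gives 4>1]

NE set: (A,Q)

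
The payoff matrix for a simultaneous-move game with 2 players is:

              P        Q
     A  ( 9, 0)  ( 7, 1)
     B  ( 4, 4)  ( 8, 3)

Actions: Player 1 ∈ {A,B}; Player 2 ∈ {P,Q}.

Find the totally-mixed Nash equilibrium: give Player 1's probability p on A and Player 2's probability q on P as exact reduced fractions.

P1 mixes 1/2 on A; P2 mixes 1/6 on P

P1 indiff ⇒ q·9+(1-q)·7 = q·4+(1-q)·8 ⇒ q(5) = (1-q)(1) ⇒ q = 1/6
P2 indiff ⇒ p·0+(1-p)·4 = p·1+(1-p)·3 ⇒ p(-1) = (1-p)(-1) ⇒ p = 1/2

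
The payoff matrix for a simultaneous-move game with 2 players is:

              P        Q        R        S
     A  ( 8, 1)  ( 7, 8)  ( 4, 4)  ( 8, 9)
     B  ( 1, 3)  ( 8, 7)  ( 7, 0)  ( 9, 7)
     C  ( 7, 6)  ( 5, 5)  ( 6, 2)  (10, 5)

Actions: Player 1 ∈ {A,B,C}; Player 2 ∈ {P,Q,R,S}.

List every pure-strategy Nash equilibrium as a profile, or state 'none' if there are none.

PSNE = {(B,Q)}

(A,P): not NE [P2→S gives 9>1]
(A,Q): not NE [P1→B gives 8>7; P2→S gives 9>8]
(A,R): not NE [P1→B gives 7>4; P2→S gives 9>4]
(A,S): not NE [P1→C gives 10>8]
(B,P): not NE [P1→A gives 8>1; P2→S gives 7>3]
(B,Q): NE
(B,R): not NE [P2→S gives 7>0]
(B,S): not NE [P1→C gives 10>9]
(C,P): not NE [P1→A gives 8>7]
(C,Q): not NE [P1→B gives 8>5; P2→P gives 6>5]
(C,R): not NE [P1→B gives 7>6; P2→P gives 6>2]
(C,S): not NE [P2→P gives 6>5]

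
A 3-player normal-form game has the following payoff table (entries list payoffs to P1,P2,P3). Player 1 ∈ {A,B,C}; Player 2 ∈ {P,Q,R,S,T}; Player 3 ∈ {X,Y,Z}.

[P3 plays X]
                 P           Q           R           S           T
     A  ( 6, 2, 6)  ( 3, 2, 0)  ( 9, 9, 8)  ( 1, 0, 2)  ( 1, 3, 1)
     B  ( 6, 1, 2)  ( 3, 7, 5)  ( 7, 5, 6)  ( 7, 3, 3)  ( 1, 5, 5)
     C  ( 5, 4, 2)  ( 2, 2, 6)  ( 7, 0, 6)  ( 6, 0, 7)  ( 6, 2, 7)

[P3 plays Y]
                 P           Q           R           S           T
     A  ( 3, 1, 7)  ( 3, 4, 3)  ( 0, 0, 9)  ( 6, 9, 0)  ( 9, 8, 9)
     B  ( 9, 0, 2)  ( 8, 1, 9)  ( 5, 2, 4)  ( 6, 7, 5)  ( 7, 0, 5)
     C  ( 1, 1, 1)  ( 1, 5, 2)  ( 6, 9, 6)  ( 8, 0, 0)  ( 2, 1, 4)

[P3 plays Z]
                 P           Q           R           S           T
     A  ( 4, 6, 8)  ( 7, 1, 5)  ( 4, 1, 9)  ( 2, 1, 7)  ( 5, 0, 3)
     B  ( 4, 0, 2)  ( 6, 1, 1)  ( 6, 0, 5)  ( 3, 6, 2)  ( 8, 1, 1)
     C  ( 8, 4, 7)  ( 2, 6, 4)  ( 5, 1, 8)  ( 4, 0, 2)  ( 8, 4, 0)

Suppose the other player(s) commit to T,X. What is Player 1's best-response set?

BR_1 = {C}

u_1(A vs T,X) = 1
u_1(B vs T,X) = 1
u_1(C vs T,X) = 6
max payoff 6 at {C}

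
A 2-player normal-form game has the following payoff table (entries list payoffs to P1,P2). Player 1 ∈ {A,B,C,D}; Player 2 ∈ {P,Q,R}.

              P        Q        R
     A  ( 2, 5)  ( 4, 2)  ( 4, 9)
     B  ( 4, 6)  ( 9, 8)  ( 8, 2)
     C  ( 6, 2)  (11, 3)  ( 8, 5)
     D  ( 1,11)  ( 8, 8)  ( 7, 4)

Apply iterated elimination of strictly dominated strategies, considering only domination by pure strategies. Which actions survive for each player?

P1 drop A (B beats it: P:4>2 Q:9>4 R:8>4)
P1 drop D (B beats it: P:4>1 Q:9>8 R:8>7)
P2 drop P (Q beats it: B:8>6 C:3>2)
P1→{B,C} P2→{Q,R}

Remaining: P1:{B,C} P2:{Q,R}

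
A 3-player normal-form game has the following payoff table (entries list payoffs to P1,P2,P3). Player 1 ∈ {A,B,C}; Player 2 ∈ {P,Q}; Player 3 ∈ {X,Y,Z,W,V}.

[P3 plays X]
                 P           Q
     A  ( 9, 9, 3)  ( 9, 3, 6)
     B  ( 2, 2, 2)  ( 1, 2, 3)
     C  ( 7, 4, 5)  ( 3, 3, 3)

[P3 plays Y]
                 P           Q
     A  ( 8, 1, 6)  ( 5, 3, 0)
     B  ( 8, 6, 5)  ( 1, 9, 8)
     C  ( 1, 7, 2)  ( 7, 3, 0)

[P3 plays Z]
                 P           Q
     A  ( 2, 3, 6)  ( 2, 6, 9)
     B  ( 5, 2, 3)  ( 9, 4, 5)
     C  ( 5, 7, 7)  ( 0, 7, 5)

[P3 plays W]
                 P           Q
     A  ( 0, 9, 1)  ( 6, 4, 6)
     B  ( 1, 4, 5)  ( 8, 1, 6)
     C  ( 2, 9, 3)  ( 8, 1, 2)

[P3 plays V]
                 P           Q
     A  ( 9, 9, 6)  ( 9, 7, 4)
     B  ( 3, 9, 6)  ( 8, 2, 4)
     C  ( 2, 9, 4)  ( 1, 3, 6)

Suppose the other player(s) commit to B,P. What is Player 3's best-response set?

u_3(X vs B,P) = 2
u_3(Y vs B,P) = 5
u_3(Z vs B,P) = 3
u_3(W vs B,P) = 5
u_3(V vs B,P) = 6
max payoff 6 at {V}

argmax u_3 = {V}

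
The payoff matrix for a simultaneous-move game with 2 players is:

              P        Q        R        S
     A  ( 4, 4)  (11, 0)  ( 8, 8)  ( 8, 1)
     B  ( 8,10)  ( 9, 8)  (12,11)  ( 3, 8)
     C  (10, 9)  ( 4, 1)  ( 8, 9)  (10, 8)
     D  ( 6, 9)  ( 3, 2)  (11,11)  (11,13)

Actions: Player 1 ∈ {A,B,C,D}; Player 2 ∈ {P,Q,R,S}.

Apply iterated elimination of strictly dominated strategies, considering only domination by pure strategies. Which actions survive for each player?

P2 drop Q (P beats it: A:4>0 B:10>8 C:9>1 D:9>2)
P1 drop A (D beats it: P:6>4 R:11>8 S:11>8)
P1→{B,C,D} P2→{P,R,S}

Survivors P1:{B,C,D} P2:{P,R,S}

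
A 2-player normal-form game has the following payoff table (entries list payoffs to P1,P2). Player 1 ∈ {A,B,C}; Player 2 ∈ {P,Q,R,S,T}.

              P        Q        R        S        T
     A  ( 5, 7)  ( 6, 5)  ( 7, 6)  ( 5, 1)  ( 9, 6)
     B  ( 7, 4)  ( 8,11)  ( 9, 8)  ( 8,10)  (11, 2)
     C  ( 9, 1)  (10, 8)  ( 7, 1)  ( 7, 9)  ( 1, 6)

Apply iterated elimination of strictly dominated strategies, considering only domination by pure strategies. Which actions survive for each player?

Remaining: P1:{B,C} P2:{Q,S}

P1 drop A (B beats it: P:7>5 Q:8>6 R:9>7 S:8>5 T:11>9)
P2 drop P (Q beats it: B:11>4 C:8>1)
P2 drop R (Q beats it: B:11>8 C:8>1)
P2 drop T (Q beats it: B:11>2 C:8>6)
P1→{B,C} P2→{Q,S}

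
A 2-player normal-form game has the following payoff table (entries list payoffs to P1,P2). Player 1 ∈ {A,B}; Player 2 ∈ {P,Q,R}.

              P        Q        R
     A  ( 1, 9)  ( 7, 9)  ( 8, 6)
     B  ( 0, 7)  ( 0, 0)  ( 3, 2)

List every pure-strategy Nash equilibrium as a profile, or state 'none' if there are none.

(A,P): NE
(A,Q): NE
(A,R): not NE [P2→Q gives 9>6]
(B,P): not NE [P1→A gives 1>0]
(B,Q): not NE [P1→A gives 7>0; P2→P gives 7>0]
(B,R): not NE [P1→A gives 8>3; P2→P gives 7>2]

Nash profiles: (A,P), (A,Q)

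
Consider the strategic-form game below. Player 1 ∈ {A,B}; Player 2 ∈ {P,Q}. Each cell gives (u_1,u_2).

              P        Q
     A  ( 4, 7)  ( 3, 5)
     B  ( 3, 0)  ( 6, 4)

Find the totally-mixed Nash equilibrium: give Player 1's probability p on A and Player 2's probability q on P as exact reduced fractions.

p=2/3, q=3/4

P1 indiff ⇒ q·4+(1-q)·3 = q·3+(1-q)·6 ⇒ q(1) = (1-q)(3) ⇒ q = 3/4
P2 indiff ⇒ p·7+(1-p)·0 = p·5+(1-p)·4 ⇒ p(2) = (1-p)(4) ⇒ p = 2/3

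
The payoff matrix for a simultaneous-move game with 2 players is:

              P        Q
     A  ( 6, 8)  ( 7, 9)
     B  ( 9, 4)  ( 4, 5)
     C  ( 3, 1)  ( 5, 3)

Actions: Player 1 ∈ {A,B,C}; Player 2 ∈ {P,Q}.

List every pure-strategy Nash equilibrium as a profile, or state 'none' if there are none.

PSNE = {(A,Q)}

(A,P): not NE [P1→B gives 9>6; P2→Q gives 9>8]
(A,Q): NE
(B,P): not NE [P2→Q gives 5>4]
(B,Q): not NE [P1→A gives 7>4]
(C,P): not NE [P1→B gives 9>3; P2→Q gives 3>1]
(C,Q): not NE [P1→A gives 7>5]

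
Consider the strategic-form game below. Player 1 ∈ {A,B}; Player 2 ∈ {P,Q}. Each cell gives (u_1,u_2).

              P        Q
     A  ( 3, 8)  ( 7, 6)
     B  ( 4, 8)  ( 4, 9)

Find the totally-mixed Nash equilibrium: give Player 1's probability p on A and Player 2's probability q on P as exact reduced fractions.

p=1/3, q=3/4

P1 indiff ⇒ q·3+(1-q)·7 = q·4+(1-q)·4 ⇒ q(-1) = (1-q)(-3) ⇒ q = 3/4
P2 indiff ⇒ p·8+(1-p)·8 = p·6+(1-p)·9 ⇒ p(2) = (1-p)(1) ⇒ p = 1/3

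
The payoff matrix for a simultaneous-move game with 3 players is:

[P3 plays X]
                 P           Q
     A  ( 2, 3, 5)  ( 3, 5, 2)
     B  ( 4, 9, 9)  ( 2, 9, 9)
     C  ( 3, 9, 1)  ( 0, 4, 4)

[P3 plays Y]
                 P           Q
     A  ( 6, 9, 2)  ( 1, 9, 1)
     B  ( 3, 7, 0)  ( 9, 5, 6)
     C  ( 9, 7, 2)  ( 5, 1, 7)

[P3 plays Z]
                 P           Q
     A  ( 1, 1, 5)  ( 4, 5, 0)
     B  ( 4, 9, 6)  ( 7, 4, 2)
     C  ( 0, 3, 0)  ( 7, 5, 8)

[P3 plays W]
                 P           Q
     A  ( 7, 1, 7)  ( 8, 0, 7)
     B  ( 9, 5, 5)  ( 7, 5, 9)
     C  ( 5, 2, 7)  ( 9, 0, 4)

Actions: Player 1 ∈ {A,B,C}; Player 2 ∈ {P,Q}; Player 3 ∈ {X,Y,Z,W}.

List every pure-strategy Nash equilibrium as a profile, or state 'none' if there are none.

(A,P,X): not NE [P1→B gives 4>2; P2→Q gives 5>3; P3→W gives 7>5]
(A,P,Y): not NE [P1→C gives 9>6; P3→W gives 7>2]
(A,P,Z): not NE [P1→B gives 4>1; P2→Q gives 5>1; P3→W gives 7>5]
(A,P,W): not NE [P1→B gives 9>7]
(A,Q,X): not NE [P3→W gives 7>2]
(A,Q,Y): not NE [P1→B gives 9>1; P3→W gives 7>1]
(A,Q,Z): not NE [P1→C gives 7>4; P3→W gives 7>0]
(A,Q,W): not NE [P1→C gives 9>8; P2→P gives 1>0]
(B,P,X): NE
(B,P,Y): not NE [P1→C gives 9>3; P3→X gives 9>0]
(B,P,Z): not NE [P3→X gives 9>6]
(B,P,W): not NE [P3→X gives 9>5]
(B,Q,X): not NE [P1→A gives 3>2]
(B,Q,Y): not NE [P2→P gives 7>5; P3→W gives 9>6]
(B,Q,Z): not NE [P2→P gives 9>4; P3→W gives 9>2]
(B,Q,W): not NE [P1→C gives 9>7]
(C,P,X): not NE [P1→B gives 4>3; P3→W gives 7>1]
(C,P,Y): not NE [P3→W gives 7>2]
(C,P,Z): not NE [P1→B gives 4>0; P2→Q gives 5>3; P3→W gives 7>0]
(C,P,W): not NE [P1→B gives 9>5]
(C,Q,X): not NE [P1→A gives 3>0; P2→P gives 9>4; P3→Z gives 8>4]
(C,Q,Y): not NE [P1→B gives 9>5; P2→P gives 7>1; P3→Z gives 8>7]
(C,Q,Z): NE
(C,Q,W): not NE [P2→P gives 2>0; P3→Z gives 8>4]

NE set: (B,P,X), (C,Q,Z)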